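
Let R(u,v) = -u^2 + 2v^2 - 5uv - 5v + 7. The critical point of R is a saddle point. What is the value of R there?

∂R/∂u = -2u - 5v = 0 and ∂R/∂v = -5u + 4v - 5 = 0, so (u, v) = (-25/33, 10/33).
The Hessian has R_{uu} = -2, R_{vv} = 4, R_{uv} = -5, giving D = -33 < 0, so the point is a saddle point.
R(-25/33, 10/33) = 206/33.

206/33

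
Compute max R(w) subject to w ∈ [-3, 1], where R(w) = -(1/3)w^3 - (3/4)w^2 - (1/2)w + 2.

Differentiating, R'(w) = -w^2 - (3/2)w - 1/2; which vanishes at w = -1 and w = -1/2.
Evaluating at the critical points and endpoints: R(-3) = 23/4, R(-1) = 25/12, R(-1/2) = 101/48, R(1) = 5/12.
Hence the absolute maximum is 23/4 at w = -3.

23/4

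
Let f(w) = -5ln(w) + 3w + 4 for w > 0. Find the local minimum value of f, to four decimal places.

f'(w) = -5/w + 3 = 0 gives w = 5/3.
f''(w) = 5/w², which is positive for w > 0, so this is a local minimum.
f(5/3) = -5·ln(5/3) + 5 + 4 ≈ 6.4459.

6.4459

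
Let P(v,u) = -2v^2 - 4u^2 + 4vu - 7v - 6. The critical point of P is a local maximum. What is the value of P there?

25/4

∂P/∂v = -4v + 4u - 7 = 0 and ∂P/∂u = 4v - 8u = 0, so (v, u) = (-7/2, -7/4).
The Hessian has P_{vv} = -4, P_{uu} = -8, P_{vu} = 4, giving D = 16 > 0 with P_{vv} < 0, so the point is a local maximum.
P(-7/2, -7/4) = 25/4.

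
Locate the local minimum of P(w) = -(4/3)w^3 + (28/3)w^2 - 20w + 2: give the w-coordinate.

Critical points: P'(w) = -4w^2 + (56/3)w - 20 vanishes at w = 5/3, 3.
P''(w) = -8w + 56/3. P''(5/3) = 16/3 > 0 ⇒ local minimum; P''(3) = -16/3 < 0 ⇒ local maximum.
The local minimum is P(5/3) = -938/81.

5/3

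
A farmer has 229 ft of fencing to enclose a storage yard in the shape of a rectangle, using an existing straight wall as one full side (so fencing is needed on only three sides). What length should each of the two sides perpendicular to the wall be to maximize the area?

Let the sides perpendicular to the wall have length x and the parallel side y, so 2x + y = 229 and the area is A = xy = x(229 − 2x).
A'(x) = 229 − 4x = 0 gives x = 229/4, and A''(x) = −4 < 0 confirms a maximum.
Then y = 229 − 2·229/4 = 229/2 and A = 52441/8.

229/4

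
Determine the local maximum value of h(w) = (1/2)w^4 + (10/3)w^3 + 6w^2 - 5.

1/3

h'(w) = 2w^3 + 10w^2 + 12w = 0 at w = -3, -2, 0.
h''(w) = 6w^2 + 20w + 12. h''(-3) = 6 > 0 ⇒ local minimum; h''(-2) = -4 < 0 ⇒ local maximum; h''(0) = 12 > 0 ⇒ local minimum.
So the local maximum value is h(-2) = 1/3.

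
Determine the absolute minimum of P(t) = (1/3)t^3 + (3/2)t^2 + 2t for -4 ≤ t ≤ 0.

-16/3

P'(t) = t^2 + 3t + 2, which vanishes at t = -2 and t = -1.
Candidates: P(-4) = -16/3, P(-2) = -2/3, P(-1) = -5/6, P(0) = 0.
The minimum over the interval is -16/3, attained at t = -4.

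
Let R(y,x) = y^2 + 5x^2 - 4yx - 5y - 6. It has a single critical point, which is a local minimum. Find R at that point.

-149/4

∂R/∂y = 2y - 4x - 5 = 0 and ∂R/∂x = -4y + 10x = 0, so (y, x) = (25/2, 5).
The Hessian has R_{yy} = 2, R_{xx} = 10, R_{yx} = -4, giving D = 4 > 0 with R_{yy} > 0, so the point is a local minimum.
R(25/2, 5) = -149/4.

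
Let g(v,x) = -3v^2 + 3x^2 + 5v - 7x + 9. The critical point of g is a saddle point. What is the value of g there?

∂g/∂v = -6v + 5 = 0 and ∂g/∂x = 6x - 7 = 0, so (v, x) = (5/6, 7/6).
The Hessian has g_{vv} = -6, g_{xx} = 6, g_{vx} = 0, giving D = -36 < 0, so the point is a saddle point.
g(5/6, 7/6) = 7.

7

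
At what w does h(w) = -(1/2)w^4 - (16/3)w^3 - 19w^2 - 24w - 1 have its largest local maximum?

h'(w) = -2w^3 - 16w^2 - 38w - 24. Setting h'(w) = 0 gives w ∈ {-4, -3, -1}.
Since h''(w) = -6w^2 - 32w - 38, we get h''(-4) = -6 < 0 ⇒ local maximum; h''(-3) = 4 > 0 ⇒ local minimum; h''(-1) = -12 < 0 ⇒ local maximum.
Thus h has its largest local maximum at w = -1, with value 53/6.

-1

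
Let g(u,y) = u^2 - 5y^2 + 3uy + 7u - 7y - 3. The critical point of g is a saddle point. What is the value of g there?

-136/29

∂g/∂u = 2u + 3y + 7 = 0 and ∂g/∂y = 3u - 10y - 7 = 0, so (u, y) = (-49/29, -35/29).
The Hessian has g_{uu} = 2, g_{yy} = -10, g_{uy} = 3, giving D = -29 < 0, so the point is a saddle point.
g(-49/29, -35/29) = -136/29.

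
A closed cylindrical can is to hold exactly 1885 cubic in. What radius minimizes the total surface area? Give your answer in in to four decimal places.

With radius r and height h, πr²h = 1885 so h = 1885/(πr²), and S(r) = 2πr² + 2πrh = 2πr² + 2·1885/r.
S'(r) = 4πr − 2·1885/r² = 0 ⇒ r³ = 1885/(2π), so r ≈ 6.6944 and h = 2r ≈ 13.3888.
S''(r) = 4π + 4·1885/r³ > 0, so this is the minimum; S ≈ 844.7382.

6.6944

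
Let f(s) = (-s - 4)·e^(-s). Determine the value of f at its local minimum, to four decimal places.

f'(s) = (-1)·e^(-s) + (-s - 4)·(-1)·e^(-s) = (s + 3)·e^(-s). Since e^(-s) > 0, the only critical point is s = -3.
f''(-3) has the same sign as 1 > 0, so this is a local minimum.
f(-3) = (-1)·e^(3) ≈ -20.0855.

-20.0855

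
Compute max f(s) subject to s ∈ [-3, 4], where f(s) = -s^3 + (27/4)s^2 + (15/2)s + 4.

f'(s) = -3s^2 + (27/2)s + 15/2, whose only zero in [-3, 4] is s = -1/2.
Compare values at every candidate in [-3, 4]: f(-3) = 277/4, f(-1/2) = 33/16, f(4) = 78.
Hence the absolute maximum is 78 at s = 4.

78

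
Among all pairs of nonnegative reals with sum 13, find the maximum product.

With x + y = 13, the product is P(x) = x(13 − x).
P'(x) = 13 − 2x = 0 gives x = 13/2; P'' = −2 < 0, so this is the maximum.
P = 13/2·13/2 = 169/4.

169/4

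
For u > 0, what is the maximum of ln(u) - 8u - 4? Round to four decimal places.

P'(u) = 1/u − 8 = 0 gives u = 1/8.
P''(u) = -1/u², which is negative for u > 0, so this is a local maximum.
P(1/8) = 1·ln(1/8) - 1 - 4 ≈ -7.0794.

-7.0794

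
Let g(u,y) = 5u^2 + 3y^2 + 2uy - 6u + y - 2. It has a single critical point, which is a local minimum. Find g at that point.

∂g/∂u = 10u + 2y - 6 = 0 and ∂g/∂y = 2u + 6y + 1 = 0, so (u, y) = (19/28, -11/28).
The Hessian has g_{uu} = 10, g_{yy} = 6, g_{uy} = 2, giving D = 56 > 0 with g_{uu} > 0, so the point is a local minimum.
g(19/28, -11/28) = -237/56.

-237/56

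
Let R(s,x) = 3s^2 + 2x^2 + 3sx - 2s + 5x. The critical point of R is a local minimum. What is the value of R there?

-113/15

∂R/∂s = 6s + 3x - 2 = 0 and ∂R/∂x = 3s + 4x + 5 = 0, so (s, x) = (23/15, -12/5).
The Hessian has R_{ss} = 6, R_{xx} = 4, R_{sx} = 3, giving D = 15 > 0 with R_{ss} > 0, so the point is a local minimum.
R(23/15, -12/5) = -113/15.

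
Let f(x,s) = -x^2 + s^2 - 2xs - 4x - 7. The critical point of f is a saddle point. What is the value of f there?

∂f/∂x = -2x - 2s - 4 = 0 and ∂f/∂s = -2x + 2s = 0, so (x, s) = (-1, -1).
The Hessian has f_{xx} = -2, f_{ss} = 2, f_{xs} = -2, giving D = -8 < 0, so the point is a saddle point.
f(-1, -1) = -5.

-5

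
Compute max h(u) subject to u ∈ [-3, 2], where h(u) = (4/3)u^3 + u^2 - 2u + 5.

h'(u) = 4u^2 + 2u - 2, which vanishes at u = -1 and u = 1/2.
Evaluating at the critical points and endpoints: h(-3) = -16; h(-1) = 20/3; h(1/2) = 53/12; h(2) = 47/3.
Hence the absolute maximum is 47/3 at u = 2.

47/3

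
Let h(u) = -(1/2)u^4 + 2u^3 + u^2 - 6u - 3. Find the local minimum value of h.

Critical points: h'(u) = -2u^3 + 6u^2 + 2u - 6 vanishes at u = -1, 1, 3.
h''(u) = -6u^2 + 12u + 2. h''(-1) = -16 < 0 ⇒ local maximum; h''(1) = 8 > 0 ⇒ local minimum; h''(3) = -16 < 0 ⇒ local maximum.
Thus h has its local minimum at u = 1, with value -13/2.

-13/2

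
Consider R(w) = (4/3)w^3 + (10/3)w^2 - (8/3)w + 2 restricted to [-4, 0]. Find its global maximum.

The derivative is 4w^2 + (20/3)w - 8/3, whose only zero in [-4, 0] is w = -2.
Candidates: R(-4) = -58/3, R(-2) = 10, R(0) = 2.
Hence the absolute maximum is 10 at w = -2.

10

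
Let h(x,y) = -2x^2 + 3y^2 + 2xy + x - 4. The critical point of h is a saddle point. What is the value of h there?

∂h/∂x = -4x + 2y + 1 = 0 and ∂h/∂y = 2x + 6y = 0, so (x, y) = (3/14, -1/14).
The Hessian has h_{xx} = -4, h_{yy} = 6, h_{xy} = 2, giving D = -28 < 0, so the point is a saddle point.
h(3/14, -1/14) = -109/28.

-109/28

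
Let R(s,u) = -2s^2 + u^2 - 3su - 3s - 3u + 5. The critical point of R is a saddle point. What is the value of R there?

∂R/∂s = -4s - 3u - 3 = 0 and ∂R/∂u = -3s + 2u - 3 = 0, so (s, u) = (-15/17, 3/17).
The Hessian has R_{ss} = -4, R_{uu} = 2, R_{su} = -3, giving D = -17 < 0, so the point is a saddle point.
R(-15/17, 3/17) = 103/17.

103/17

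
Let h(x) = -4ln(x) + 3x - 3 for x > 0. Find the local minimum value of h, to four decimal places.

-0.1507

h'(x) = -4/x + 3 = 0 gives x = 4/3.
h''(x) = 4/x², which is positive for x > 0, so this is a local minimum.
h(4/3) = -4·ln(4/3) + 4 - 3 ≈ -0.1507.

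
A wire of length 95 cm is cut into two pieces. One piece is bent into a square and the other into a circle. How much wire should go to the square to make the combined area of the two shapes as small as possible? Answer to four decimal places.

53.2094

Let x be the length used for the square. Square side x/4; circle radius (95−x)/(2π).
A(x) = (x/4)² + π·((95−x)/(2π))² = x²/16 + (95−x)²/(4π) for 0 ≤ x ≤ 95. A'(x) = x/8 − (95−x)/(2π) = 0 gives x = 4·95/(π+4) ≈ 53.2094.
A'' = 1/8 + 1/(2π) > 0, so this gives the minimum combined area; x ≈ 53.2094 cm to the square.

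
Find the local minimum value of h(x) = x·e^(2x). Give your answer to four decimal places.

h'(x) = 1·e^(2x) + (x)·2·e^(2x) = (2x + 1)·e^(2x). Since e^(2x) > 0, the only critical point is x = -1/2.
h''(-1/2) has the same sign as 2 > 0, so this is a local minimum.
h(-1/2) = (-1/2)·e^(-1) ≈ -0.1839.

-0.1839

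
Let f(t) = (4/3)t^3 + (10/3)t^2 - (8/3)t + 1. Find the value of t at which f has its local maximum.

-2

f'(t) = 4t^2 + (20/3)t - 8/3. Setting f'(t) = 0 gives t ∈ {-2, 1/3}.
Since f''(t) = 8t + 20/3, we get f''(-2) = -28/3 < 0 ⇒ local maximum; f''(1/3) = 28/3 > 0 ⇒ local minimum.
Thus f has its local maximum at t = -2, with value 9.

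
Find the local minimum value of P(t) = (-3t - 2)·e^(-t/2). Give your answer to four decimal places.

P'(t) = (-3)·e^(-t/2) + (-3t - 2)·(-1/2)·e^(-t/2) = ((3/2)t - 2)·e^(-t/2). Since e^(-t/2) > 0, the only critical point is t = 4/3.
P''(4/3) has the same sign as 3/2 > 0, so this is a local minimum.
P(4/3) = (-6)·e^(-2/3) ≈ -3.0805.

-3.0805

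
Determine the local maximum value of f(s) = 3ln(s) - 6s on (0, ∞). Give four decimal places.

-5.0794

f'(s) = 3/s − 6 = 0 gives s = 1/2.
f''(s) = -3/s², which is negative for s > 0, so this is a local maximum.
f(1/2) = 3·ln(1/2) - 3 ≈ -5.0794.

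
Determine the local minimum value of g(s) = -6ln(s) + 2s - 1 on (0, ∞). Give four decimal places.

-1.5917

g'(s) = -6/s + 2 = 0 gives s = 3.
g''(s) = 6/s², which is positive for s > 0, so this is a local minimum.
g(3) = -6·ln(3) + 6 - 1 ≈ -1.5917.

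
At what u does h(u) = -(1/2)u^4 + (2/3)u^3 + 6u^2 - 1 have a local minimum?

0

h'(u) = -2u^3 + 2u^2 + 12u = 0 at u = -2, 0, 3.
Since h''(u) = -6u^2 + 4u + 12, we get h''(-2) = -20 < 0 ⇒ local maximum; h''(0) = 12 > 0 ⇒ local minimum; h''(3) = -30 < 0 ⇒ local maximum.
Thus h has its local minimum at u = 0, with value -1.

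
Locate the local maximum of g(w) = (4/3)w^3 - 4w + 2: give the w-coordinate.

-1

g'(w) = 4w^2 - 4 = 0 at w = -1, 1.
Since g''(w) = 8w, we get g''(-1) = -8 < 0 ⇒ local maximum; g''(1) = 8 > 0 ⇒ local minimum.
Thus g has its local maximum at w = -1, with value 14/3.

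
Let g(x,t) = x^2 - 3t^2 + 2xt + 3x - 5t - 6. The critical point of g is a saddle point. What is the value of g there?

-17/4

∂g/∂x = 2x + 2t + 3 = 0 and ∂g/∂t = 2x - 6t - 5 = 0, so (x, t) = (-1/2, -1).
The Hessian has g_{xx} = 2, g_{tt} = -6, g_{xt} = 2, giving D = -16 < 0, so the point is a saddle point.
g(-1/2, -1) = -17/4.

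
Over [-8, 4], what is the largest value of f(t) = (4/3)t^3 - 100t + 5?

1015/3

Differentiating, f'(t) = 4t^2 - 100; whose only zero in [-8, 4] is t = -5.
Candidates: f(-8) = 367/3, f(-5) = 1015/3, f(4) = -929/3.
Hence the absolute maximum is 1015/3 at t = -5.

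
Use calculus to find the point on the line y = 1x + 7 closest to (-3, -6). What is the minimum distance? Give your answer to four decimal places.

7.0711

Minimize D(x)^2 = (x + 3)^2 + (x + 13)^2.
d/dx[D^2] = 2(x + 3) + 2·1·(x + 13) = 0 ⇒ x = -8.
Then y = -1 and the distance is √(50) ≈ 7.0711.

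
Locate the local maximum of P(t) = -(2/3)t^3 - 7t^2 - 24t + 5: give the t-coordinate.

-3

P'(t) = -2t^2 - 14t - 24 = 0 at t = -4, -3.
P''(t) = -4t - 14. P''(-4) = 2 > 0 ⇒ local minimum; P''(-3) = -2 < 0 ⇒ local maximum.
Thus P has its local maximum at t = -3, with value 32.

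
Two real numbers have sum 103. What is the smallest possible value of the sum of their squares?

10609/2

With a + b = 103, a^2 + b^2 = a^2 + (103 − a)^2.
The derivative 2a − 2(103 − a) = 4a − 206 vanishes at a = 103/2; second derivative 4 > 0, a minimum.
The minimum is 2·(103/2)^2 = 10609/2.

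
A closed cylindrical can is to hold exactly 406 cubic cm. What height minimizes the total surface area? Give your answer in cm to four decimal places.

8.0256

With radius r and height h, πr²h = 406 so h = 406/(πr²), and S(r) = 2πr² + 2πrh = 2πr² + 2·406/r.
S'(r) = 4πr − 2·406/r² = 0 ⇒ r³ = 406/(2π), so r ≈ 4.0128 and h = 2r ≈ 8.0256.
S''(r) = 4π + 4·406/r³ > 0, so this is the minimum; S ≈ 303.5279.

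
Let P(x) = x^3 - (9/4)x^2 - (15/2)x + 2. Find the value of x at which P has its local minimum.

5/2

Critical points: P'(x) = 3x^2 - (9/2)x - 15/2 vanishes at x = -1, 5/2.
Second-derivative test with P''(x) = 6x - 9/2: P''(-1) = -21/2 < 0 ⇒ local maximum; P''(5/2) = 21/2 > 0 ⇒ local minimum.
Thus P has its local minimum at x = 5/2, with value -243/16.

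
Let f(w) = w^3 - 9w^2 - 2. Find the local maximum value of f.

-2

f'(w) = 3w^2 - 18w = 0 at w = 0, 6.
f''(w) = 6w - 18. f''(0) = -18 < 0 ⇒ local maximum; f''(6) = 18 > 0 ⇒ local minimum.
So the local maximum value is f(0) = -2.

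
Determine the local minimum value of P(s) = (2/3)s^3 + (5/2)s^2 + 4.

4

P'(s) = 2s^2 + 5s. Setting P'(s) = 0 gives s ∈ {-5/2, 0}.
Second-derivative test with P''(s) = 4s + 5: P''(-5/2) = -5 < 0 ⇒ local maximum; P''(0) = 5 > 0 ⇒ local minimum.
The local minimum is P(0) = 4.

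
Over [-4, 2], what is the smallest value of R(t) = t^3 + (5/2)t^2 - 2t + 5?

The derivative is 3t^2 + 5t - 2, which vanishes at t = -2 and t = 1/3.
Evaluating at the critical points and endpoints: R(-4) = -11, R(-2) = 11, R(1/3) = 251/54, R(2) = 19.
So the minimum is R(-4) = -11.

-11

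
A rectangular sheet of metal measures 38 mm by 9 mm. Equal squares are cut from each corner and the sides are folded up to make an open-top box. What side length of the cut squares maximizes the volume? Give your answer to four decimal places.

With cut size x, the volume is V(x) = x(38 − 2x)(9 − 2x) for 0 < x < 4.5.
V'(x) = 12x^2 − 188x + 342. Setting V'(x) = 0 gives x ≈ 2.1009 (the root in (0, 4.5)).
V''(x) = 24x − 188 is negative there, so this is the maximum; V ≈ 340.7041.

2.1009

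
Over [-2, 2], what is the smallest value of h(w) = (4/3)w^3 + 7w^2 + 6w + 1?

The derivative is 4w^2 + 14w + 6, whose only zero in [-2, 2] is w = -1/2.
Evaluating at the critical points and endpoints: h(-2) = 19/3; h(-1/2) = -5/12; h(2) = 155/3.
So the minimum is h(-1/2) = -5/12.

-5/12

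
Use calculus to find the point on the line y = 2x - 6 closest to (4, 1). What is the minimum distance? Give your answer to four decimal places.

Minimize D(x)^2 = (x - 4)^2 + (2x - 7)^2.
d/dx[D^2] = 2(x - 4) + 2·2·(2x - 7) = 0 ⇒ x = 18/5.
Then y = 6/5 and the distance is √(1/5) ≈ 0.4472.

0.4472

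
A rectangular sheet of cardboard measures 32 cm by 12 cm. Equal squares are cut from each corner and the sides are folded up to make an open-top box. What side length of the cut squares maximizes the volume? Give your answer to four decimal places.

2.6667

With cut size x, the volume is V(x) = x(32 − 2x)(12 − 2x) for 0 < x < 6.
V'(x) = 12x^2 − 176x + 384. Setting V'(x) = 0 gives x ≈ 2.6667 (the root in (0, 6)).
V''(x) = 24x − 176 is negative there, so this is the maximum; V ≈ 474.0741.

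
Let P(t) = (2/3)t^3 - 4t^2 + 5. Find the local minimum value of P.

-49/3

P'(t) = 2t^2 - 8t = 0 at t = 0, 4.
Second-derivative test with P''(t) = 4t - 8: P''(0) = -8 < 0 ⇒ local maximum; P''(4) = 8 > 0 ⇒ local minimum.
The local minimum is P(4) = -49/3.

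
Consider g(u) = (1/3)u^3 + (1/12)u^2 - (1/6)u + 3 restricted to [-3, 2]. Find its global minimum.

g'(u) = u^2 + (1/6)u - 1/6, which vanishes at u = -1/2 and u = 1/3.
Compare values at every candidate in [-3, 2]: g(-3) = -19/4, g(-1/2) = 49/16, g(1/3) = 961/324, g(2) = 17/3.
So the minimum is g(-3) = -19/4.

-19/4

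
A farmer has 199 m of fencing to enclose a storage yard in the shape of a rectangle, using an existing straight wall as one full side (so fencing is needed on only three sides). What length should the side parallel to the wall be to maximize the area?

199/2

Let the sides perpendicular to the wall have length x and the parallel side y, so 2x + y = 199 and the area is A = xy = x(199 − 2x).
A'(x) = 199 − 4x = 0 gives x = 199/4, and A''(x) = −4 < 0 confirms a maximum.
Then y = 199 − 2·199/4 = 199/2 and A = 39601/8.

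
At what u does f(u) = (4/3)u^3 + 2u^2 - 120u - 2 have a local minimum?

f'(u) = 4u^2 + 4u - 120 = 0 at u = -6, 5.
Second-derivative test with f''(u) = 8u + 4: f''(-6) = -44 < 0 ⇒ local maximum; f''(5) = 44 > 0 ⇒ local minimum.
So the local minimum value is f(5) = -1156/3.

5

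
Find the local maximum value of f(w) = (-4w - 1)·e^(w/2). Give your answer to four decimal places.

By the product rule, f'(w) = (-2w - 9/2)·e^(w/2). Since e^(w/2) > 0, the only critical point is w = -9/4.
f''(-9/4) has the same sign as -2 < 0, so this is a local maximum.
f(-9/4) = (8)·e^(-9/8) ≈ 2.5972.

2.5972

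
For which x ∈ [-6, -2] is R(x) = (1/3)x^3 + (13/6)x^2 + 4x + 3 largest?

-3

Differentiating, R'(x) = x^2 + (13/3)x + 4; whose only zero in [-6, -2] is x = -3.
Evaluating at the critical points and endpoints: R(-6) = -15; R(-3) = 3/2; R(-2) = 1.
So the maximum is R(-3) = 3/2.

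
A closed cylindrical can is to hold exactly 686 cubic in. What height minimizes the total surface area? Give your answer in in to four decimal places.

With radius r and height h, πr²h = 686 so h = 686/(πr²), and S(r) = 2πr² + 2πrh = 2πr² + 2·686/r.
S'(r) = 4πr − 2·686/r² = 0 ⇒ r³ = 686/(2π), so r ≈ 4.7795 and h = 2r ≈ 9.5590.
S''(r) = 4π + 4·686/r³ > 0, so this is the minimum; S ≈ 430.5900.

9.5590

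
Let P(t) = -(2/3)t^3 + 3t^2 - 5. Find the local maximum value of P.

4

P'(t) = -2t^2 + 6t = 0 at t = 0, 3.
Second-derivative test with P''(t) = -4t + 6: P''(0) = 6 > 0 ⇒ local minimum; P''(3) = -6 < 0 ⇒ local maximum.
The local maximum is P(3) = 4.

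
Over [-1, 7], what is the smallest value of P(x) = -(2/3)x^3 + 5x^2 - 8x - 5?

-134/3

P'(x) = -2x^2 + 10x - 8, which vanishes at x = 1 and x = 4.
Compare values at every candidate in [-1, 7]: P(-1) = 26/3,  P(1) = -26/3,  P(4) = 1/3,  P(7) = -134/3.
The minimum over the interval is -134/3, attained at x = 7.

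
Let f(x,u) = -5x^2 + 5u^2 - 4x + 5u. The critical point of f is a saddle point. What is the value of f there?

∂f/∂x = -10x - 4 = 0 and ∂f/∂u = 10u + 5 = 0, so (x, u) = (-2/5, -1/2).
The Hessian has f_{xx} = -10, f_{uu} = 10, f_{xu} = 0, giving D = -100 < 0, so the point is a saddle point.
f(-2/5, -1/2) = -9/20.

-9/20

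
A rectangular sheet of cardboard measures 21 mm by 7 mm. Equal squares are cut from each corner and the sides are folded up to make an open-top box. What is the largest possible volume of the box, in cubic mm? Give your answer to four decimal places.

With cut size x, the volume is V(x) = x(21 − 2x)(7 − 2x) for 0 < x < 3.5.
V'(x) = 12x^2 − 112x + 147. Setting V'(x) = 0 gives x ≈ 1.5800 (the root in (0, 3.5)).
V''(x) = 24x − 112 is negative there, so this is the maximum; V ≈ 108.2388.

108.2388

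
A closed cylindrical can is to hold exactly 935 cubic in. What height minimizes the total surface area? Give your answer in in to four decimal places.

10.5984

With radius r and height h, πr²h = 935 so h = 935/(πr²), and S(r) = 2πr² + 2πrh = 2πr² + 2·935/r.
S'(r) = 4πr − 2·935/r² = 0 ⇒ r³ = 935/(2π), so r ≈ 5.2992 and h = 2r ≈ 10.5984.
S''(r) = 4π + 4·935/r³ > 0, so this is the minimum; S ≈ 529.3249.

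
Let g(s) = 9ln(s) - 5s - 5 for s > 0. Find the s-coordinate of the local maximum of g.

g'(s) = 9/s − 5 = 0 gives s = 9/5.
g''(s) = -9/s², which is negative for s > 0, so this is a local maximum.
g(9/5) = 9·ln(9/5) - 9 - 5 ≈ -8.7099.

9/5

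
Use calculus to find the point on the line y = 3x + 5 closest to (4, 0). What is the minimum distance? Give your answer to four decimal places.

Minimize D(x)^2 = (x - 4)^2 + (3x + 5)^2.
d/dx[D^2] = 2(x - 4) + 2·3·(3x + 5) = 0 ⇒ x = -11/10.
Then y = 17/10 and the distance is √(289/10) ≈ 5.3759.

5.3759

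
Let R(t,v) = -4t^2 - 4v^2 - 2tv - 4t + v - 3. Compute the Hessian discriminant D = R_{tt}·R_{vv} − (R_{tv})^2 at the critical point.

∂R/∂t = -8t - 2v - 4 = 0 and ∂R/∂v = -2t - 8v + 1 = 0, so (t, v) = (-17/30, 4/15).
The Hessian has R_{tt} = -8, R_{vv} = -8, R_{tv} = -2, giving D = 60 > 0 with R_{tt} < 0, so the point is a local maximum.
D = (-8)·(-8) − (-2)^2 = 60.

60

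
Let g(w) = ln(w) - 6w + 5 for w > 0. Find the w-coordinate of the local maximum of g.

1/6

g'(w) = 1/w − 6 = 0 gives w = 1/6.
g''(w) = -1/w², which is negative for w > 0, so this is a local maximum.
g(1/6) = 1·ln(1/6) - 1 + 5 ≈ 2.2082.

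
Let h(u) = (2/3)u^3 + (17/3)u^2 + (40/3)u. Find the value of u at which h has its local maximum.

-4

h'(u) = 2u^2 + (34/3)u + 40/3 = 0 at u = -4, -5/3.
Since h''(u) = 4u + 34/3, we get h''(-4) = -14/3 < 0 ⇒ local maximum; h''(-5/3) = 14/3 > 0 ⇒ local minimum.
So the local maximum value is h(-4) = -16/3.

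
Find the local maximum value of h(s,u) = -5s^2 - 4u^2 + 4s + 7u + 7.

869/80

∂h/∂s = -10s + 4 = 0 and ∂h/∂u = -8u + 7 = 0, so (s, u) = (2/5, 7/8).
The Hessian has h_{ss} = -10, h_{uu} = -8, h_{su} = 0, giving D = 80 > 0 with h_{ss} < 0, so the point is a local maximum.
h(2/5, 7/8) = 869/80.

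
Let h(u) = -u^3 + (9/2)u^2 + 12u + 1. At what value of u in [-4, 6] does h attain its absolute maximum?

-4

The derivative is -3u^2 + 9u + 12, which vanishes at u = -1 and u = 4.
Candidates: h(-4) = 89,  h(-1) = -11/2,  h(4) = 57,  h(6) = 19.
The maximum over the interval is 89, attained at u = -4.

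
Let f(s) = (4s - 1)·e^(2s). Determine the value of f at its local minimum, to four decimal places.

f'(s) = 4·e^(2s) + (4s - 1)·2·e^(2s) = (8s + 2)·e^(2s). Since e^(2s) > 0, the only critical point is s = -1/4.
f''(-1/4) has the same sign as 8 > 0, so this is a local minimum.
f(-1/4) = (-2)·e^(-1/2) ≈ -1.2131.

-1.2131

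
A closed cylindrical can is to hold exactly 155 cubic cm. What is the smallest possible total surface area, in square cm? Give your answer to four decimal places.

With radius r and height h, πr²h = 155 so h = 155/(πr²), and S(r) = 2πr² + 2πrh = 2πr² + 2·155/r.
S'(r) = 4πr − 2·155/r² = 0 ⇒ r³ = 155/(2π), so r ≈ 2.9111 and h = 2r ≈ 5.8221.
S''(r) = 4π + 4·155/r³ > 0, so this is the minimum; S ≈ 159.7358.

159.7358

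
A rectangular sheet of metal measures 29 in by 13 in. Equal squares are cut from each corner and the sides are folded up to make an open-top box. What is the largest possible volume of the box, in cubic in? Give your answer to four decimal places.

484.8503

With cut size x, the volume is V(x) = x(29 − 2x)(13 − 2x) for 0 < x < 6.5.
V'(x) = 12x^2 − 168x + 377. Setting V'(x) = 0 gives x ≈ 2.8068 (the root in (0, 6.5)).
V''(x) = 24x − 168 is negative there, so this is the maximum; V ≈ 484.8503.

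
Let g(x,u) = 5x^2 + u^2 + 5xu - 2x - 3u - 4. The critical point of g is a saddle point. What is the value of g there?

-1/5

∂g/∂x = 10x + 5u - 2 = 0 and ∂g/∂u = 5x + 2u - 3 = 0, so (x, u) = (11/5, -4).
The Hessian has g_{xx} = 10, g_{uu} = 2, g_{xu} = 5, giving D = -5 < 0, so the point is a saddle point.
g(11/5, -4) = -1/5.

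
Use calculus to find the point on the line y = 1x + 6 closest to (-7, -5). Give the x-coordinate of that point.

-9

Minimize D(x)^2 = (x + 7)^2 + (x + 11)^2.
d/dx[D^2] = 2(x + 7) + 2·1·(x + 11) = 0 ⇒ x = -9.
Then y = -3 and the distance is √(8) ≈ 2.8284.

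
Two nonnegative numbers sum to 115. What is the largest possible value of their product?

With x + y = 115, the product is P(x) = x(115 − x).
P'(x) = 115 − 2x = 0 gives x = 115/2; P'' = −2 < 0, so this is the maximum.
P = 115/2·115/2 = 13225/4.

13225/4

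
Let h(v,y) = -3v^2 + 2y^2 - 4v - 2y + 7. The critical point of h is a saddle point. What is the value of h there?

∂h/∂v = -6v - 4 = 0 and ∂h/∂y = 4y - 2 = 0, so (v, y) = (-2/3, 1/2).
The Hessian has h_{vv} = -6, h_{yy} = 4, h_{vy} = 0, giving D = -24 < 0, so the point is a saddle point.
h(-2/3, 1/2) = 47/6.

47/6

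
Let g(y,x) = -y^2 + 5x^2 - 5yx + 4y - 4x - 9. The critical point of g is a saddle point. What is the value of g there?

-421/45

∂g/∂y = -2y - 5x + 4 = 0 and ∂g/∂x = -5y + 10x - 4 = 0, so (y, x) = (4/9, 28/45).
The Hessian has g_{yy} = -2, g_{xx} = 10, g_{yx} = -5, giving D = -45 < 0, so the point is a saddle point.
g(4/9, 28/45) = -421/45.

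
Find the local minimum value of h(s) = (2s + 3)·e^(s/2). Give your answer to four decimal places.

-0.6951

By the product rule, h'(s) = (s + 7/2)·e^(s/2). Since e^(s/2) > 0, the only critical point is s = -7/2.
h''(-7/2) has the same sign as 1 > 0, so this is a local minimum.
h(-7/2) = (-4)·e^(-7/4) ≈ -0.6951.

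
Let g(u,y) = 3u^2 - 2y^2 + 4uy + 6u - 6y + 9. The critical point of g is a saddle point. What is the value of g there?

∂g/∂u = 6u + 4y + 6 = 0 and ∂g/∂y = 4u - 4y - 6 = 0, so (u, y) = (0, -3/2).
The Hessian has g_{uu} = 6, g_{yy} = -4, g_{uy} = 4, giving D = -40 < 0, so the point is a saddle point.
g(0, -3/2) = 27/2.

27/2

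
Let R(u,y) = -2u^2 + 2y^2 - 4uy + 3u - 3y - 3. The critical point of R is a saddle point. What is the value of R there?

-33/8

∂R/∂u = -4u - 4y + 3 = 0 and ∂R/∂y = -4u + 4y - 3 = 0, so (u, y) = (0, 3/4).
The Hessian has R_{uu} = -4, R_{yy} = 4, R_{uy} = -4, giving D = -32 < 0, so the point is a saddle point.
R(0, 3/4) = -33/8.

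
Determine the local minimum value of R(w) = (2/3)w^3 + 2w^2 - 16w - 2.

-62/3

Critical points: R'(w) = 2w^2 + 4w - 16 vanishes at w = -4, 2.
Second-derivative test with R''(w) = 4w + 4: R''(-4) = -12 < 0 ⇒ local maximum; R''(2) = 12 > 0 ⇒ local minimum.
Thus R has its local minimum at w = 2, with value -62/3.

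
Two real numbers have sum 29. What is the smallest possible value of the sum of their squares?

With a + b = 29, a^2 + b^2 = a^2 + (29 − a)^2.
The derivative 2a − 2(29 − a) = 4a − 58 vanishes at a = 29/2; second derivative 4 > 0, a minimum.
The minimum is 2·(29/2)^2 = 841/2.

841/2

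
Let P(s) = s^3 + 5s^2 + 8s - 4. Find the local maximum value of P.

P'(s) = 3s^2 + 10s + 8 = 0 at s = -2, -4/3.
Since P''(s) = 6s + 10, we get P''(-2) = -2 < 0 ⇒ local maximum; P''(-4/3) = 2 > 0 ⇒ local minimum.
The local maximum is P(-2) = -8.

-8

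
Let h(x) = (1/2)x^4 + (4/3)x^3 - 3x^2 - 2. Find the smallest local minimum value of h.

h'(x) = 2x^3 + 4x^2 - 6x = 0 at x = -3, 0, 1.
Since h''(x) = 6x^2 + 8x - 6, we get h''(-3) = 24 > 0 ⇒ local minimum; h''(0) = -6 < 0 ⇒ local maximum; h''(1) = 8 > 0 ⇒ local minimum.
So the smallest local minimum value is h(-3) = -49/2.

-49/2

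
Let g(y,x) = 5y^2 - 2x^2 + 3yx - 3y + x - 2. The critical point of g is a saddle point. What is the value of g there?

∂g/∂y = 10y + 3x - 3 = 0 and ∂g/∂x = 3y - 4x + 1 = 0, so (y, x) = (9/49, 19/49).
The Hessian has g_{yy} = 10, g_{xx} = -4, g_{yx} = 3, giving D = -49 < 0, so the point is a saddle point.
g(9/49, 19/49) = -102/49.

-102/49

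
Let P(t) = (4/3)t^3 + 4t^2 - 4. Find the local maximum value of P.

P'(t) = 4t^2 + 8t = 0 at t = -2, 0.
P''(t) = 8t + 8. P''(-2) = -8 < 0 ⇒ local maximum; P''(0) = 8 > 0 ⇒ local minimum.
So the local maximum value is P(-2) = 4/3.

4/3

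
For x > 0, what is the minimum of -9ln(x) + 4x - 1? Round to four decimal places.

f'(x) = -9/x + 4 = 0 gives x = 9/4.
f''(x) = 9/x², which is positive for x > 0, so this is a local minimum.
f(9/4) = -9·ln(9/4) + 9 - 1 ≈ 0.7016.

0.7016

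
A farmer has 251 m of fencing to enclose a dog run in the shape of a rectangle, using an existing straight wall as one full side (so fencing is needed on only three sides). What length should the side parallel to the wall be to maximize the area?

Let the sides perpendicular to the wall have length x and the parallel side y, so 2x + y = 251 and the area is A = xy = x(251 − 2x).
A'(x) = 251 − 4x = 0 gives x = 251/4, and A''(x) = −4 < 0 confirms a maximum.
Then y = 251 − 2·251/4 = 251/2 and A = 63001/8.

251/2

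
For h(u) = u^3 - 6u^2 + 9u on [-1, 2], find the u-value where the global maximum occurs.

1

h'(u) = 3u^2 - 12u + 9, whose only zero in [-1, 2] is u = 1.
Compare values at every candidate in [-1, 2]: h(-1) = -16; h(1) = 4; h(2) = 2.
The maximum over the interval is 4, attained at u = 1.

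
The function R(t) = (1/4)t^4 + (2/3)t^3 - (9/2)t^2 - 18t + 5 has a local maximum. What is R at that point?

R'(t) = t^3 + 2t^2 - 9t - 18. Setting R'(t) = 0 gives t ∈ {-3, -2, 3}.
R''(t) = 3t^2 + 4t - 9. R''(-3) = 6 > 0 ⇒ local minimum; R''(-2) = -5 < 0 ⇒ local maximum; R''(3) = 30 > 0 ⇒ local minimum.
Thus R has its local maximum at t = -2, with value 65/3.

65/3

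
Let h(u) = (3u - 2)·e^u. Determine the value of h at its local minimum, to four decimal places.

-2.1496

h'(u) = 3·e^u + (3u - 2)·1·e^u = (3u + 1)·e^u. Since e^u > 0, the only critical point is u = -1/3.
h''(-1/3) has the same sign as 3 > 0, so this is a local minimum.
h(-1/3) = (-3)·e^(-1/3) ≈ -2.1496.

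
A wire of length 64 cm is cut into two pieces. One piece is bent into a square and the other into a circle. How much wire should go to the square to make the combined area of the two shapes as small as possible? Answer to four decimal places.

Let x be the length used for the square. Square side x/4; circle radius (64−x)/(2π).
A(x) = (x/4)² + π·((64−x)/(2π))² = x²/16 + (64−x)²/(4π) for 0 ≤ x ≤ 64. A'(x) = x/8 − (64−x)/(2π) = 0 gives x = 4·64/(π+4) ≈ 35.8463.
A'' = 1/8 + 1/(2π) > 0, so this gives the minimum combined area; x ≈ 35.8463 cm to the square.

35.8463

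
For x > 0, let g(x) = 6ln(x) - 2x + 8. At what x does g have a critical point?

3

g'(x) = 6/x − 2 = 0 gives x = 3.
g''(x) = -6/x², which is negative for x > 0, so this is a local maximum.
g(3) = 6·ln(3) - 6 + 8 ≈ 8.5917.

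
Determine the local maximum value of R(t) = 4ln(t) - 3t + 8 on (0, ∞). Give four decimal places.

R'(t) = 4/t − 3 = 0 gives t = 4/3.
R''(t) = -4/t², which is negative for t > 0, so this is a local maximum.
R(4/3) = 4·ln(4/3) - 4 + 8 ≈ 5.1507.

5.1507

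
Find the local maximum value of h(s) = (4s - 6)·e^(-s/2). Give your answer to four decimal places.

1.3902

Differentiating with the product rule gives h'(s) = (-2s + 7)·e^(-s/2). Since e^(-s/2) > 0, the only critical point is s = 7/2.
h''(7/2) has the same sign as -2 < 0, so this is a local maximum.
h(7/2) = (8)·e^(-7/4) ≈ 1.3902.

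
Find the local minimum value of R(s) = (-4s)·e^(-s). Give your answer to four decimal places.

By the product rule, R'(s) = (4s - 4)·e^(-s). Since e^(-s) > 0, the only critical point is s = 1.
R''(1) has the same sign as 4 > 0, so this is a local minimum.
R(1) = (-4)·e^(-1) ≈ -1.4715.

-1.4715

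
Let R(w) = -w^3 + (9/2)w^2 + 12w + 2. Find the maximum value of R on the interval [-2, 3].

103/2

The derivative is -3w^2 + 9w + 12, whose only zero in [-2, 3] is w = -1.
Candidates: R(-2) = 4; R(-1) = -9/2; R(3) = 103/2.
Hence the absolute maximum is 103/2 at w = 3.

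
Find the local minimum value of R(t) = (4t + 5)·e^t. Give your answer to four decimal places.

Differentiating with the product rule gives R'(t) = (4t + 9)·e^t. Since e^t > 0, the only critical point is t = -9/4.
R''(-9/4) has the same sign as 4 > 0, so this is a local minimum.
R(-9/4) = (-4)·e^(-9/4) ≈ -0.4216.

-0.4216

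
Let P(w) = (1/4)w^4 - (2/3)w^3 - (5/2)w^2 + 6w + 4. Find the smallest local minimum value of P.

Critical points: P'(w) = w^3 - 2w^2 - 5w + 6 vanishes at w = -2, 1, 3.
Second-derivative test with P''(w) = 3w^2 - 4w - 5: P''(-2) = 15 > 0 ⇒ local minimum; P''(1) = -6 < 0 ⇒ local maximum; P''(3) = 10 > 0 ⇒ local minimum.
The smallest local minimum is P(-2) = -26/3.

-26/3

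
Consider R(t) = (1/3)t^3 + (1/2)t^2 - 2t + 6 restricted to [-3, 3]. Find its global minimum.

29/6

R'(t) = t^2 + t - 2, which vanishes at t = -2 and t = 1.
Evaluating at the critical points and endpoints: R(-3) = 15/2, R(-2) = 28/3, R(1) = 29/6, R(3) = 27/2.
The minimum over the interval is 29/6, attained at t = 1.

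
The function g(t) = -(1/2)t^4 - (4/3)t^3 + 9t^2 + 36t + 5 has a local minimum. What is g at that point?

-85/3

g'(t) = -2t^3 - 4t^2 + 18t + 36 = 0 at t = -3, -2, 3.
g''(t) = -6t^2 - 8t + 18. g''(-3) = -12 < 0 ⇒ local maximum; g''(-2) = 10 > 0 ⇒ local minimum; g''(3) = -60 < 0 ⇒ local maximum.
Thus g has its local minimum at t = -2, with value -85/3.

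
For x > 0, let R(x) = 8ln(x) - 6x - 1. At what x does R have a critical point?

4/3

R'(x) = 8/x − 6 = 0 gives x = 4/3.
R''(x) = -8/x², which is negative for x > 0, so this is a local maximum.
R(4/3) = 8·ln(4/3) - 8 - 1 ≈ -6.6985.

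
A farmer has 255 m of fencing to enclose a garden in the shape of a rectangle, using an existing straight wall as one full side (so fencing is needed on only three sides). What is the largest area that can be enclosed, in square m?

65025/8

Let the sides perpendicular to the wall have length x and the parallel side y, so 2x + y = 255 and the area is A = xy = x(255 − 2x).
A'(x) = 255 − 4x = 0 gives x = 255/4, and A''(x) = −4 < 0 confirms a maximum.
Then y = 255 − 2·255/4 = 255/2 and A = 65025/8.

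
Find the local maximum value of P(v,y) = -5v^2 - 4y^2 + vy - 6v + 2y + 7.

∂P/∂v = -10v + y - 6 = 0 and ∂P/∂y = v - 8y + 2 = 0, so (v, y) = (-46/79, 14/79).
The Hessian has P_{vv} = -10, P_{yy} = -8, P_{vy} = 1, giving D = 79 > 0 with P_{vv} < 0, so the point is a local maximum.
P(-46/79, 14/79) = 705/79.

705/79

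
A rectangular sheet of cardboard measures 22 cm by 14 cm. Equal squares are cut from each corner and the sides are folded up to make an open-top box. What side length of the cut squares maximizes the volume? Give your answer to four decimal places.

2.7854

With cut size x, the volume is V(x) = x(22 − 2x)(14 − 2x) for 0 < x < 7.
V'(x) = 12x^2 − 144x + 308. Setting V'(x) = 0 gives x ≈ 2.7854 (the root in (0, 7)).
V''(x) = 24x − 144 is negative there, so this is the maximum; V ≈ 385.7362.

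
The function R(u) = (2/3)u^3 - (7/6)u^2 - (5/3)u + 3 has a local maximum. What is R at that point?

R'(u) = 2u^2 - (7/3)u - 5/3 = 0 at u = -1/2, 5/3.
Since R''(u) = 4u - 7/3, we get R''(-1/2) = -13/3 < 0 ⇒ local maximum; R''(5/3) = 13/3 > 0 ⇒ local minimum.
So the local maximum value is R(-1/2) = 83/24.

83/24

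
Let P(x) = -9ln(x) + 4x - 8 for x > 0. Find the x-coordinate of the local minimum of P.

9/4

P'(x) = -9/x + 4 = 0 gives x = 9/4.
P''(x) = 9/x², which is positive for x > 0, so this is a local minimum.
P(9/4) = -9·ln(9/4) + 9 - 8 ≈ -6.2984.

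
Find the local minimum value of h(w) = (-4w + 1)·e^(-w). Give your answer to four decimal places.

Differentiating with the product rule gives h'(w) = (4w - 5)·e^(-w). Since e^(-w) > 0, the only critical point is w = 5/4.
h''(5/4) has the same sign as 4 > 0, so this is a local minimum.
h(5/4) = (-4)·e^(-5/4) ≈ -1.1460.

-1.1460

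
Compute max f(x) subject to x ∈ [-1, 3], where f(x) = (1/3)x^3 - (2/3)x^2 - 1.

2

f'(x) = x^2 - (4/3)x, which vanishes at x = 0 and x = 4/3.
Candidates: f(-1) = -2, f(0) = -1, f(4/3) = -113/81, f(3) = 2.
The maximum over the interval is 2, attained at x = 3.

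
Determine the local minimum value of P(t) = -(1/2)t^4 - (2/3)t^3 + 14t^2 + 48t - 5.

Critical points: P'(t) = -2t^3 - 2t^2 + 28t + 48 vanishes at t = -3, -2, 4.
Since P''(t) = -6t^2 - 4t + 28, we get P''(-3) = -14 < 0 ⇒ local maximum; P''(-2) = 12 > 0 ⇒ local minimum; P''(4) = -84 < 0 ⇒ local maximum.
Thus P has its local minimum at t = -2, with value -143/3.

-143/3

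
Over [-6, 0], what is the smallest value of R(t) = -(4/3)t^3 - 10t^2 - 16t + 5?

The derivative is -4t^2 - 20t - 16, which vanishes at t = -4 and t = -1.
Candidates: R(-6) = 29; R(-4) = -17/3; R(-1) = 37/3; R(0) = 5.
The minimum over the interval is -17/3, attained at t = -4.

-17/3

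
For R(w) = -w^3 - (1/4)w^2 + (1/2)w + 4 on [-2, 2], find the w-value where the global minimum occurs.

Differentiating, R'(w) = -3w^2 - (1/2)w + 1/2; which vanishes at w = -1/2 and w = 1/3.
Compare values at every candidate in [-2, 2]: R(-2) = 10; R(-1/2) = 61/16; R(1/3) = 443/108; R(2) = -4.
The minimum over the interval is -4, attained at w = 2.

2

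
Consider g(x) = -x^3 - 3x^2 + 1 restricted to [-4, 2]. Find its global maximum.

17

g'(x) = -3x^2 - 6x, which vanishes at x = -2 and x = 0.
Evaluating at the critical points and endpoints: g(-4) = 17,  g(-2) = -3,  g(0) = 1,  g(2) = -19.
Hence the absolute maximum is 17 at x = -4.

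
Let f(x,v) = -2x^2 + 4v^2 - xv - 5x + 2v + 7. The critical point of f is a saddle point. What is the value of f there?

313/33

∂f/∂x = -4x - v - 5 = 0 and ∂f/∂v = -x + 8v + 2 = 0, so (x, v) = (-38/33, -13/33).
The Hessian has f_{xx} = -4, f_{vv} = 8, f_{xv} = -1, giving D = -33 < 0, so the point is a saddle point.
f(-38/33, -13/33) = 313/33.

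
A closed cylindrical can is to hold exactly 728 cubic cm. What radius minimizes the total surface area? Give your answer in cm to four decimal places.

4.8751

With radius r and height h, πr²h = 728 so h = 728/(πr²), and S(r) = 2πr² + 2πrh = 2πr² + 2·728/r.
S'(r) = 4πr − 2·728/r² = 0 ⇒ r³ = 728/(2π), so r ≈ 4.8751 and h = 2r ≈ 9.7502.
S''(r) = 4π + 4·728/r³ > 0, so this is the minimum; S ≈ 447.9905.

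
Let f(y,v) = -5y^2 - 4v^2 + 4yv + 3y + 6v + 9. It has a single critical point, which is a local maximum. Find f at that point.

27/2

∂f/∂y = -10y + 4v + 3 = 0 and ∂f/∂v = 4y - 8v + 6 = 0, so (y, v) = (3/4, 9/8).
The Hessian has f_{yy} = -10, f_{vv} = -8, f_{yv} = 4, giving D = 64 > 0 with f_{yy} < 0, so the point is a local maximum.
f(3/4, 9/8) = 27/2.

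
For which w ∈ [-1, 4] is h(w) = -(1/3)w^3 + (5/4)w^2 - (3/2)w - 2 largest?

Differentiating, h'(w) = -w^2 + (5/2)w - 3/2; which vanishes at w = 1 and w = 3/2.
Compare values at every candidate in [-1, 4]: h(-1) = 13/12, h(1) = -31/12, h(3/2) = -41/16, h(4) = -28/3.
Hence the absolute maximum is 13/12 at w = -1.

-1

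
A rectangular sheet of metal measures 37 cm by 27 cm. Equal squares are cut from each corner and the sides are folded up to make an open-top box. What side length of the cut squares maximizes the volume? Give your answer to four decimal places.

With cut size x, the volume is V(x) = x(37 − 2x)(27 − 2x) for 0 < x < 13.5.
V'(x) = 12x^2 − 256x + 999. Setting V'(x) = 0 gives x ≈ 5.1415 (the root in (0, 13.5)).
V''(x) = 24x − 256 is negative there, so this is the maximum; V ≈ 2296.3383.

5.1415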